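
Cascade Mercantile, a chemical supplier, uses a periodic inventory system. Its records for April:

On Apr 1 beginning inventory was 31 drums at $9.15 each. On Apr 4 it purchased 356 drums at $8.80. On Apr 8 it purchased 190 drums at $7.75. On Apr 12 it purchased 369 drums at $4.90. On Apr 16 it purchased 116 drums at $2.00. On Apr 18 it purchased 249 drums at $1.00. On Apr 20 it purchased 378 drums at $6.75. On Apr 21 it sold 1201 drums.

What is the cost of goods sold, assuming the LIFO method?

COGS = $5,530.35

Apr 21, 1201 sold [LIFO — newest first]: 378 @ $6.75 + 249 @ $1.00 + 116 @ $2.00 + 369 @ $4.90 + 89 @ $7.75 = $5,530.35
Ending inventory: 31 @ $9.15 + 356 @ $8.80 + 101 @ $7.75 = $4,199.20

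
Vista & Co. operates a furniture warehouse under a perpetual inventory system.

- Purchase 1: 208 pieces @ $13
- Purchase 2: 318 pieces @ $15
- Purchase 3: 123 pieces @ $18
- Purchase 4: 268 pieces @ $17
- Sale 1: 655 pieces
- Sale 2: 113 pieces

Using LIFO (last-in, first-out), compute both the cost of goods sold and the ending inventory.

COGS = $12,307; ending inventory = $1,937

Sale 1 (655) [LIFO — newest first]: 268 @ $17 + 123 @ $18 + 264 @ $15 = $10,730
Sale 2 (113) [LIFO — newest first]: 54 @ $15 + 59 @ $13 = $1,577
Total COGS = $10,730 + $1,577 = $12,307
Ending inventory: 149 @ $13 = $1,937
Check: goods available $14,244 = COGS $12,307 + ending $1,937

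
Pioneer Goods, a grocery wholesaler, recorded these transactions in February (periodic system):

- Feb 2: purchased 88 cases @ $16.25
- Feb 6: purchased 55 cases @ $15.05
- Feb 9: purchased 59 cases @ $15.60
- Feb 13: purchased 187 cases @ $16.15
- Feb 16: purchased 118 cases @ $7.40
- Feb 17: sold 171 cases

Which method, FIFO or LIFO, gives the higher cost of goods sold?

FIFO

FIFO COGS: 88 @ $16.25 + 55 @ $15.05 + 28 @ $15.60 = $2,694.55
LIFO COGS: 118 @ $7.40 + 53 @ $16.15 = $1,729.15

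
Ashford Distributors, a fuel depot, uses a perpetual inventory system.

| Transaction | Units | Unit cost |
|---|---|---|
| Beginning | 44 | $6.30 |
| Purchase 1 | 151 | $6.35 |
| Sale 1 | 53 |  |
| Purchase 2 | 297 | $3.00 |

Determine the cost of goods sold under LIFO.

COGS = $336.55

Sale 1 (53) [LIFO — newest first]: 53 @ $6.35 = $336.55
Ending inventory: 44 @ $6.30 + 98 @ $6.35 + 297 @ $3.00 = $1,790.50
Check: goods available $2,127.05 = COGS $336.55 + ending $1,790.50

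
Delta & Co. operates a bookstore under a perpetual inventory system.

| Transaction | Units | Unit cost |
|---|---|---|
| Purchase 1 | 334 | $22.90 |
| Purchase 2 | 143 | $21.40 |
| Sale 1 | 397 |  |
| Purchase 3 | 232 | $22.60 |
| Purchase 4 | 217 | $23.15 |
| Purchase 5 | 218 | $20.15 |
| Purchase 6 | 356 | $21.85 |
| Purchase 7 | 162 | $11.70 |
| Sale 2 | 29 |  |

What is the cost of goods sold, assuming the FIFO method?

Sale 1 (397) [FIFO — oldest first]: 334 @ $22.90 + 63 @ $21.40 = $8,996.80
Sale 2 (29) [FIFO — oldest first]: 29 @ $21.40 = $620.60
Total COGS = $8,996.80 + $620.60 = $9,617.40
Ending inventory: 51 @ $21.40 + 232 @ $22.60 + 217 @ $23.15 + 218 @ $20.15 + 356 @ $21.85 + 162 @ $11.70 = $25,424.85

COGS = $9,617.40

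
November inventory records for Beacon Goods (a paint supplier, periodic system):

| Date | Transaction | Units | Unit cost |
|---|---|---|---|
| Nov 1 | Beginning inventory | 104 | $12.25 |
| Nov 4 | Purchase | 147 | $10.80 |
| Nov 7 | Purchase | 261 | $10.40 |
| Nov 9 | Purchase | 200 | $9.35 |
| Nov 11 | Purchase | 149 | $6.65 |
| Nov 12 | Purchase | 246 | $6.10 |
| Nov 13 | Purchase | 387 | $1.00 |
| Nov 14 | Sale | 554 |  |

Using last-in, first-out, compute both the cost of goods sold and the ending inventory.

COGS = $1,405.70; ending inventory = $8,918.75

Nov 14, 554 sold [LIFO — newest first]: 387 @ $1.00 + 167 @ $6.10 = $1,405.70
Ending inventory: 104 @ $12.25 + 147 @ $10.80 + 261 @ $10.40 + 200 @ $9.35 + 149 @ $6.65 + 79 @ $6.10 = $8,918.75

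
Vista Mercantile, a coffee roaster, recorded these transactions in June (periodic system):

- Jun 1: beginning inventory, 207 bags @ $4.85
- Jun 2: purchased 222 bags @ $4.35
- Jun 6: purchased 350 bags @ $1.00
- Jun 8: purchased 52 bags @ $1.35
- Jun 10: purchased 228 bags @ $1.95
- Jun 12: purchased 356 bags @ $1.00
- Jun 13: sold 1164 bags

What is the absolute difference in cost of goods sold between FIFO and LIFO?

FIFO COGS: 207 @ $4.85 + 222 @ $4.35 + 350 @ $1.00 + 52 @ $1.35 + 228 @ $1.95 + 105 @ $1.00 = $2,939.45
LIFO COGS: 356 @ $1.00 + 228 @ $1.95 + 52 @ $1.35 + 350 @ $1.00 + 178 @ $4.35 = $1,995.10
Difference = |$2,939.45 − $1,995.10| = $944.35

$944.35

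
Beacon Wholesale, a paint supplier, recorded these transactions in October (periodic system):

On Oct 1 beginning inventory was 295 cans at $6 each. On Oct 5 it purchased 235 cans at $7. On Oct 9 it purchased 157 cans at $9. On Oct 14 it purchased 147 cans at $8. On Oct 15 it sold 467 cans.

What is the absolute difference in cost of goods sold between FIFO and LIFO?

FIFO COGS: 295 @ $6 + 172 @ $7 = $2,974
LIFO COGS: 147 @ $8 + 157 @ $9 + 163 @ $7 = $3,730
Difference = |$2,974 − $3,730| = $756

$756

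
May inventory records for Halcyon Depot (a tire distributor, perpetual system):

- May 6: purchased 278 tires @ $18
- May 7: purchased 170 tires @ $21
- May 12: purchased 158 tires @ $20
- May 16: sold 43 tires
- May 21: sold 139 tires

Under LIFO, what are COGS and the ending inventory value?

COGS = $3,664; ending inventory = $8,070

May 16, 43 sold [LIFO — newest first]: 43 @ $20 = $860
May 21, 139 sold [LIFO — newest first]: 115 @ $20 + 24 @ $21 = $2,804
Total COGS = $860 + $2,804 = $3,664
Ending inventory: 278 @ $18 + 146 @ $21 = $8,070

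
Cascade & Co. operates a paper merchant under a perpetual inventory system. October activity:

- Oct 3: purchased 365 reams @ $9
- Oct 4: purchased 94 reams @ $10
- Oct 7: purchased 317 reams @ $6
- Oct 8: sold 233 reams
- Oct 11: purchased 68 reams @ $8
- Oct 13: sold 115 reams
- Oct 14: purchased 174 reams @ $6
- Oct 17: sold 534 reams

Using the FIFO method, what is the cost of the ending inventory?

Oct 8, 233 sold [FIFO — oldest first]: 233 @ $9 = $2,097
Oct 13, 115 sold [FIFO — oldest first]: 115 @ $9 = $1,035
Oct 17, 534 sold [FIFO — oldest first]: 17 @ $9 + 94 @ $10 + 317 @ $6 + 68 @ $8 + 38 @ $6 = $3,767
Total COGS = $2,097 + $1,035 + $3,767 = $6,899
Ending inventory: 136 @ $6 = $816
Check: goods available $7,715 = COGS $6,899 + ending $816

Ending inventory = $816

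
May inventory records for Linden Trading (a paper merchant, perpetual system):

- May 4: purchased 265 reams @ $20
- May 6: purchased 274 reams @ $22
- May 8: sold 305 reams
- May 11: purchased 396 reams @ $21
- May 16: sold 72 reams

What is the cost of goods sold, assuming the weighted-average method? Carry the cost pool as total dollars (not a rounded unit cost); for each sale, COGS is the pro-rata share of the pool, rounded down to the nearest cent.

After May 4: 265 on hand, pool $5,300.00 (≈ $20.0000 each)
After May 6: 539 on hand, pool $11,328.00 (≈ $21.0167 each)
May 8, sell 305: 305/539 × $11,328.00 → $6,410.09
After May 11: 630 on hand, pool $13,233.91 (≈ $21.0062 each)
May 16, sell 72: 72/630 × $13,233.91 → $1,512.44
Total COGS = $6,410.09 + $1,512.44 = $7,922.53
Ending inventory (cost pool remaining) = $11,721.47
Check: goods available $19,644.00 = COGS $7,922.53 + ending $11,721.47

COGS = $7,922.53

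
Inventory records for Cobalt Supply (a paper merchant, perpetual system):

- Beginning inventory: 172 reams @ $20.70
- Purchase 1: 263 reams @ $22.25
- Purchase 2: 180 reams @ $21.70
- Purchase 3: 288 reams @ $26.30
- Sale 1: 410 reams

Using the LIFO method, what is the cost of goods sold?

COGS = $10,221.80

Sale 1 (410) [LIFO — newest first]: 288 @ $26.30 + 122 @ $21.70 = $10,221.80
Ending inventory: 172 @ $20.70 + 263 @ $22.25 + 58 @ $21.70 = $10,670.75
Check: goods available $20,892.55 = COGS $10,221.80 + ending $10,670.75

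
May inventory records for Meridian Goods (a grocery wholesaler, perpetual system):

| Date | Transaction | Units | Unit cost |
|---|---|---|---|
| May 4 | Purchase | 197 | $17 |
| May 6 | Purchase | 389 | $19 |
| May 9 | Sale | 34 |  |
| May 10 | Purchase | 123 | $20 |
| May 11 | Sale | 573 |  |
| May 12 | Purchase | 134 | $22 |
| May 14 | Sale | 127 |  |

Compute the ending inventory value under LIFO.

May 9, 34 sold [LIFO — newest first]: 34 @ $19 = $646
May 11, 573 sold [LIFO — newest first]: 123 @ $20 + 355 @ $19 + 95 @ $17 = $10,820
May 14, 127 sold [LIFO — newest first]: 127 @ $22 = $2,794
Total COGS = $646 + $10,820 + $2,794 = $14,260
Ending inventory: 102 @ $17 + 7 @ $22 = $1,888

Ending inventory = $1,888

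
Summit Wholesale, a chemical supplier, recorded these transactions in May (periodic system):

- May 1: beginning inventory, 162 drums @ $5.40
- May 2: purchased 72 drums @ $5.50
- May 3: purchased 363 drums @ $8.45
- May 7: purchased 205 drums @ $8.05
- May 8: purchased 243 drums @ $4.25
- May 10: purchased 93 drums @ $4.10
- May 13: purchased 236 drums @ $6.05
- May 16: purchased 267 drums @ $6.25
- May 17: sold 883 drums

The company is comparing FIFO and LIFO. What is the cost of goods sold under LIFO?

COGS = $4,864.80

FIFO COGS: 162 @ $5.40 + 72 @ $5.50 + 363 @ $8.45 + 205 @ $8.05 + 81 @ $4.25 = $6,332.65
LIFO COGS: 267 @ $6.25 + 236 @ $6.05 + 93 @ $4.10 + 243 @ $4.25 + 44 @ $8.05 = $4,864.80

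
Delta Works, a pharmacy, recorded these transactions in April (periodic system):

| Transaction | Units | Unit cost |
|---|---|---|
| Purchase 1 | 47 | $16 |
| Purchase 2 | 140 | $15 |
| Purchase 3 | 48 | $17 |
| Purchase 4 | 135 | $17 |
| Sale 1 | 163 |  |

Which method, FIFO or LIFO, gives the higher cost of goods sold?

FIFO COGS: 47 @ $16 + 116 @ $15 = $2,492
LIFO COGS: 135 @ $17 + 28 @ $17 = $2,771

LIFO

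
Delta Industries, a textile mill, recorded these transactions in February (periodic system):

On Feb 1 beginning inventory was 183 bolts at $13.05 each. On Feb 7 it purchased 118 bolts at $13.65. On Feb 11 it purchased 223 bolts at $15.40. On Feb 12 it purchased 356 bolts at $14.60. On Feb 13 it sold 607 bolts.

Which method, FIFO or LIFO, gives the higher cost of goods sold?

FIFO COGS: 183 @ $13.05 + 118 @ $13.65 + 223 @ $15.40 + 83 @ $14.60 = $8,644.85
LIFO COGS: 356 @ $14.60 + 223 @ $15.40 + 28 @ $13.65 = $9,014.00

LIFO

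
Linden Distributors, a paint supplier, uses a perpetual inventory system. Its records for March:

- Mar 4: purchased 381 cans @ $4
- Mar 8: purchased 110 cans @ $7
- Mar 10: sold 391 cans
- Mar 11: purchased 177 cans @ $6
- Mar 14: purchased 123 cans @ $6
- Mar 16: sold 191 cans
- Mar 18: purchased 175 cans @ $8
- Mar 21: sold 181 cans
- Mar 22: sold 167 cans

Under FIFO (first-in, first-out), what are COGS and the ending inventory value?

Mar 10, 391 sold [FIFO — oldest first]: 381 @ $4 + 10 @ $7 = $1,594
Mar 16, 191 sold [FIFO — oldest first]: 100 @ $7 + 91 @ $6 = $1,246
Mar 21, 181 sold [FIFO — oldest first]: 86 @ $6 + 95 @ $6 = $1,086
Mar 22, 167 sold [FIFO — oldest first]: 28 @ $6 + 139 @ $8 = $1,280
Total COGS = $1,594 + $1,246 + $1,086 + $1,280 = $5,206
Ending inventory: 36 @ $8 = $288

COGS = $5,206; ending inventory = $288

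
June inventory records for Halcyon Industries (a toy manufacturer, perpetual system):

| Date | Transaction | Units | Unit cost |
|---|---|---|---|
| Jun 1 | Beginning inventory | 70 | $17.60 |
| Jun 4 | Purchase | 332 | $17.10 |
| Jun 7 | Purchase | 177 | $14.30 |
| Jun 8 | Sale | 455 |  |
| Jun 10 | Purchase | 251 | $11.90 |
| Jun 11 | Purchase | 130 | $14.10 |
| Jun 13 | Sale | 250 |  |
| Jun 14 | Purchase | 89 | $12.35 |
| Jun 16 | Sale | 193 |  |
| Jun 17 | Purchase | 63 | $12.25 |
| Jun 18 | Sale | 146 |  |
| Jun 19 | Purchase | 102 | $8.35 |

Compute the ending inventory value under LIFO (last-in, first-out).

Jun 8, 455 sold [LIFO — newest first]: 177 @ $14.30 + 278 @ $17.10 = $7,284.90
Jun 13, 250 sold [LIFO — newest first]: 130 @ $14.10 + 120 @ $11.90 = $3,261.00
Jun 16, 193 sold [LIFO — newest first]: 89 @ $12.35 + 104 @ $11.90 = $2,336.75
Jun 18, 146 sold [LIFO — newest first]: 63 @ $12.25 + 27 @ $11.90 + 54 @ $17.10 + 2 @ $17.60 = $2,051.65
Total COGS = $7,284.90 + $3,261.00 + $2,336.75 + $2,051.65 = $14,934.30
Ending inventory: 68 @ $17.60 + 102 @ $8.35 = $2,048.50

Ending inventory = $2,048.50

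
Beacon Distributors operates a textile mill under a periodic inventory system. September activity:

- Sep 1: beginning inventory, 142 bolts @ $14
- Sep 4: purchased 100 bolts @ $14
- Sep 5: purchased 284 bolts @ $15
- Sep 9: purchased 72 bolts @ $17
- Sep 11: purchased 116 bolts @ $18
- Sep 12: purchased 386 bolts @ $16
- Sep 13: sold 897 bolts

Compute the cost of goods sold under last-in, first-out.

Sep 13, 897 sold [LIFO — newest first]: 386 @ $16 + 116 @ $18 + 72 @ $17 + 284 @ $15 + 39 @ $14 = $14,294
Ending inventory: 142 @ $14 + 61 @ $14 = $2,842

COGS = $14,294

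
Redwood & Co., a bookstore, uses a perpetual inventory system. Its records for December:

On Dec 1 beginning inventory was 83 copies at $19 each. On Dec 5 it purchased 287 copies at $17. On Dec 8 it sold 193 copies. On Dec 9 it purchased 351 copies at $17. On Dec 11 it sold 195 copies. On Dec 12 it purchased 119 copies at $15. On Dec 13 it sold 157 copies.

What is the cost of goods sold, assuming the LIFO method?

COGS = $9,027

Dec 8, 193 sold [LIFO — newest first]: 193 @ $17 = $3,281
Dec 11, 195 sold [LIFO — newest first]: 195 @ $17 = $3,315
Dec 13, 157 sold [LIFO — newest first]: 119 @ $15 + 38 @ $17 = $2,431
Total COGS = $3,281 + $3,315 + $2,431 = $9,027
Ending inventory: 83 @ $19 + 94 @ $17 + 118 @ $17 = $5,181
Check: goods available $14,208 = COGS $9,027 + ending $5,181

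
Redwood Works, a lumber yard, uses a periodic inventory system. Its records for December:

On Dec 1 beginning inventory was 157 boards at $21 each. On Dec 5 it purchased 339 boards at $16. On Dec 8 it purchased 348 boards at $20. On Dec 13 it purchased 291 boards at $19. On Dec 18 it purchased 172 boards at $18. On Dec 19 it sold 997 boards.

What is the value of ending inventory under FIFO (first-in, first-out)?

Ending inventory = $5,718

Dec 19, 997 sold [FIFO — oldest first]: 157 @ $21 + 339 @ $16 + 348 @ $20 + 153 @ $19 = $18,588
Ending inventory: 138 @ $19 + 172 @ $18 = $5,718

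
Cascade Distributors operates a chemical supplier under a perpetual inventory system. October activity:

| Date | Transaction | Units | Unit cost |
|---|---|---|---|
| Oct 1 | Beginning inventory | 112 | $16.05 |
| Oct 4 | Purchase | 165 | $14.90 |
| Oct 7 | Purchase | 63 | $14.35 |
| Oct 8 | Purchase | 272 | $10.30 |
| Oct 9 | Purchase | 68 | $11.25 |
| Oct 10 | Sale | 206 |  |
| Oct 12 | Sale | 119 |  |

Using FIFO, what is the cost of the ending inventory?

Oct 10, 206 sold [FIFO — oldest first]: 112 @ $16.05 + 94 @ $14.90 = $3,198.20
Oct 12, 119 sold [FIFO — oldest first]: 71 @ $14.90 + 48 @ $14.35 = $1,746.70
Total COGS = $3,198.20 + $1,746.70 = $4,944.90
Ending inventory: 15 @ $14.35 + 272 @ $10.30 + 68 @ $11.25 = $3,781.85

Ending inventory = $3,781.85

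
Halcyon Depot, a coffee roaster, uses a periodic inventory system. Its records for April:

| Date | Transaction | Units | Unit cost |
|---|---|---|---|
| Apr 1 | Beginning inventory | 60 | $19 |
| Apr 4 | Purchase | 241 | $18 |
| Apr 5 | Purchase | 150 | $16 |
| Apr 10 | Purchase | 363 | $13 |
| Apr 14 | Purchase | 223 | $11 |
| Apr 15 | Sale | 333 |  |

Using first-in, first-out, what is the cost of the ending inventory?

Apr 15, 333 sold [FIFO — oldest first]: 60 @ $19 + 241 @ $18 + 32 @ $16 = $5,990
Ending inventory: 118 @ $16 + 363 @ $13 + 223 @ $11 = $9,060

Ending inventory = $9,060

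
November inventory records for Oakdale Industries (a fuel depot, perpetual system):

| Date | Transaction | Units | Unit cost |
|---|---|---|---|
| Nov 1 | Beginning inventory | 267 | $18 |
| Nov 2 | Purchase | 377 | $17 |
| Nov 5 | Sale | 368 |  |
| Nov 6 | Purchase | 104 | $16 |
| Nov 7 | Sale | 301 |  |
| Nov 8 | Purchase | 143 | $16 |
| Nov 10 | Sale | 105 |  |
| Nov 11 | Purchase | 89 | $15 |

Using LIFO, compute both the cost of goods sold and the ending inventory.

COGS = $13,137; ending inventory = $3,365

Nov 5, 368 sold [LIFO — newest first]: 368 @ $17 = $6,256
Nov 7, 301 sold [LIFO — newest first]: 104 @ $16 + 9 @ $17 + 188 @ $18 = $5,201
Nov 10, 105 sold [LIFO — newest first]: 105 @ $16 = $1,680
Total COGS = $6,256 + $5,201 + $1,680 = $13,137
Ending inventory: 79 @ $18 + 38 @ $16 + 89 @ $15 = $3,365
Check: goods available $16,502 = COGS $13,137 + ending $3,365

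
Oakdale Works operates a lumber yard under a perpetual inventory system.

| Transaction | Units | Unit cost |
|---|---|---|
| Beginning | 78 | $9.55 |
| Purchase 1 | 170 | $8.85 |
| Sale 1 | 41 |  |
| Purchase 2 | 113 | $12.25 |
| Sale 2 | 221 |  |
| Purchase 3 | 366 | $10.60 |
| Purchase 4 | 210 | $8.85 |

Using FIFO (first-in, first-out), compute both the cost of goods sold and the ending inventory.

COGS = $2,420.90; ending inventory = $6,950.85

Sale 1 (41) [FIFO — oldest first]: 41 @ $9.55 = $391.55
Sale 2 (221) [FIFO — oldest first]: 37 @ $9.55 + 170 @ $8.85 + 14 @ $12.25 = $2,029.35
Total COGS = $391.55 + $2,029.35 = $2,420.90
Ending inventory: 99 @ $12.25 + 366 @ $10.60 + 210 @ $8.85 = $6,950.85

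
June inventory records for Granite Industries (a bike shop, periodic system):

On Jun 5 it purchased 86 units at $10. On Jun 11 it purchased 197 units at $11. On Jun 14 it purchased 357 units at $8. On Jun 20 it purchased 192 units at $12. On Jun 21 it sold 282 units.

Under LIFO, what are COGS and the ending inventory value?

COGS = $3,024; ending inventory = $5,163

Jun 21, 282 sold [LIFO — newest first]: 192 @ $12 + 90 @ $8 = $3,024
Ending inventory: 86 @ $10 + 197 @ $11 + 267 @ $8 = $5,163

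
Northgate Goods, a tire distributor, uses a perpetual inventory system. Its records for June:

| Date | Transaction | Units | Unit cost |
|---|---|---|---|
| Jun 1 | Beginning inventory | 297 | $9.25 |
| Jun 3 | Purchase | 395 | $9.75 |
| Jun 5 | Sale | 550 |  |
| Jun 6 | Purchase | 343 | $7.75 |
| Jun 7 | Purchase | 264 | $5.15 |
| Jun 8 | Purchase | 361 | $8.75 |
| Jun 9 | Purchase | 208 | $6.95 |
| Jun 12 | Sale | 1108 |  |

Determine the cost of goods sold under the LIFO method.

COGS = $13,380.20

Jun 5, 550 sold [LIFO — newest first]: 395 @ $9.75 + 155 @ $9.25 = $5,285.00
Jun 12, 1108 sold [LIFO — newest first]: 208 @ $6.95 + 361 @ $8.75 + 264 @ $5.15 + 275 @ $7.75 = $8,095.20
Total COGS = $5,285.00 + $8,095.20 = $13,380.20
Ending inventory: 142 @ $9.25 + 68 @ $7.75 = $1,840.50
Check: goods available $15,220.70 = COGS $13,380.20 + ending $1,840.50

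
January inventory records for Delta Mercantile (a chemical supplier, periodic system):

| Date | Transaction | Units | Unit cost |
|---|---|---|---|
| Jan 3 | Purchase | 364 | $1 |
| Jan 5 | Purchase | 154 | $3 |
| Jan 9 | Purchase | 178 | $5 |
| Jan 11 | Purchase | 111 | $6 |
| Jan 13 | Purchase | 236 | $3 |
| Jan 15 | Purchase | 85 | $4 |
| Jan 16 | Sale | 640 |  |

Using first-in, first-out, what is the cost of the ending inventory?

Ending inventory = $1,994

Jan 16, 640 sold [FIFO — oldest first]: 364 @ $1 + 154 @ $3 + 122 @ $5 = $1,436
Ending inventory: 56 @ $5 + 111 @ $6 + 236 @ $3 + 85 @ $4 = $1,994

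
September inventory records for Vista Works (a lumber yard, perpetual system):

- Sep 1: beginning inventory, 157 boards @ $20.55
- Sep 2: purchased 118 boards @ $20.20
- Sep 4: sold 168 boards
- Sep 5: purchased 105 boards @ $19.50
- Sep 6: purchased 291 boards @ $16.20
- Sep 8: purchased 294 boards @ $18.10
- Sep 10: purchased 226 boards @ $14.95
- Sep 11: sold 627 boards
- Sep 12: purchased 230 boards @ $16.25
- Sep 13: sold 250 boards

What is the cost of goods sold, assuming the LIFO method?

Sep 4, 168 sold [LIFO — newest first]: 118 @ $20.20 + 50 @ $20.55 = $3,411.10
Sep 11, 627 sold [LIFO — newest first]: 226 @ $14.95 + 294 @ $18.10 + 107 @ $16.20 = $10,433.50
Sep 13, 250 sold [LIFO — newest first]: 230 @ $16.25 + 20 @ $16.20 = $4,061.50
Total COGS = $3,411.10 + $10,433.50 + $4,061.50 = $17,906.10
Ending inventory: 107 @ $20.55 + 105 @ $19.50 + 164 @ $16.20 = $6,903.15

COGS = $17,906.10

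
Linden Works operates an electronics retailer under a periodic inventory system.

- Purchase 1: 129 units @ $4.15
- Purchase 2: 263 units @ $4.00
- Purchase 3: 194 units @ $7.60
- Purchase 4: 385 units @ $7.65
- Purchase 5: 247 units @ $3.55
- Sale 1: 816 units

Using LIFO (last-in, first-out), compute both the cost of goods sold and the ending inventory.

Sale 1 (816) [LIFO — newest first]: 247 @ $3.55 + 385 @ $7.65 + 184 @ $7.60 = $5,220.50
Ending inventory: 129 @ $4.15 + 263 @ $4.00 + 10 @ $7.60 = $1,663.35
Check: goods available $6,883.85 = COGS $5,220.50 + ending $1,663.35

COGS = $5,220.50; ending inventory = $1,663.35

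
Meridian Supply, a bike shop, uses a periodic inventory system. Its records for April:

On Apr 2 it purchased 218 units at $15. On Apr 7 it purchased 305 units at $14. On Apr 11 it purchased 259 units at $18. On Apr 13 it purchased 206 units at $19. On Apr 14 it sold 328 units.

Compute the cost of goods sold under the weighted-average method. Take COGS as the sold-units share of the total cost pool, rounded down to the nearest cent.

Apr 14, sell 328: 328/988 × $16,116.00 → $5,350.25
Ending inventory (cost pool remaining) = $10,765.75

COGS = $5,350.25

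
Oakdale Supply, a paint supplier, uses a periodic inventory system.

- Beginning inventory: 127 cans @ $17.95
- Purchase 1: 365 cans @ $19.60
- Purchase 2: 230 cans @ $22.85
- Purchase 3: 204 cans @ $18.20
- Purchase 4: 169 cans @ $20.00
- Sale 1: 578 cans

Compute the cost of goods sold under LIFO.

Sale 1 (578) [LIFO — newest first]: 169 @ $20.00 + 204 @ $18.20 + 205 @ $22.85 = $11,777.05
Ending inventory: 127 @ $17.95 + 365 @ $19.60 + 25 @ $22.85 = $10,004.90

COGS = $11,777.05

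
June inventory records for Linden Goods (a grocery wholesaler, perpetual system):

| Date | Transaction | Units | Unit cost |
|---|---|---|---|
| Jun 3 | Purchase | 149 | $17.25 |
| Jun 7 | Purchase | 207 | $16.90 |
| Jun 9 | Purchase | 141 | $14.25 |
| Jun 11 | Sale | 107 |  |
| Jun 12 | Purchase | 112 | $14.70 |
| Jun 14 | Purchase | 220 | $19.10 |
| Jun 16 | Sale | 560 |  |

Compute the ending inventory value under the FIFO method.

Jun 11, 107 sold [FIFO — oldest first]: 107 @ $17.25 = $1,845.75
Jun 16, 560 sold [FIFO — oldest first]: 42 @ $17.25 + 207 @ $16.90 + 141 @ $14.25 + 112 @ $14.70 + 58 @ $19.10 = $8,986.25
Total COGS = $1,845.75 + $8,986.25 = $10,832.00
Ending inventory: 162 @ $19.10 = $3,094.20
Check: goods available $13,926.20 = COGS $10,832.00 + ending $3,094.20

Ending inventory = $3,094.20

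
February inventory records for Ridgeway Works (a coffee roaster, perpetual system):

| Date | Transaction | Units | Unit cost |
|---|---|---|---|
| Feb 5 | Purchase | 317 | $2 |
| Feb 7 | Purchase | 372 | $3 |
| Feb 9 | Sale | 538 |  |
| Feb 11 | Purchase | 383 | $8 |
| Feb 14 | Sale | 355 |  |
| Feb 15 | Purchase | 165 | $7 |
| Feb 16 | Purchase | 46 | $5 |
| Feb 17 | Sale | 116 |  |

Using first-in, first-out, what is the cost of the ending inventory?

Feb 9, 538 sold [FIFO — oldest first]: 317 @ $2 + 221 @ $3 = $1,297
Feb 14, 355 sold [FIFO — oldest first]: 151 @ $3 + 204 @ $8 = $2,085
Feb 17, 116 sold [FIFO — oldest first]: 116 @ $8 = $928
Total COGS = $1,297 + $2,085 + $928 = $4,310
Ending inventory: 63 @ $8 + 165 @ $7 + 46 @ $5 = $1,889
Check: goods available $6,199 = COGS $4,310 + ending $1,889

Ending inventory = $1,889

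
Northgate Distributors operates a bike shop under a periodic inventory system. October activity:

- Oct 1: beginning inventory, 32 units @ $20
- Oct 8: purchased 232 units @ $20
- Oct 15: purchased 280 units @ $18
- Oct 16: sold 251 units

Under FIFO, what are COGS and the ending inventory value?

COGS = $5,020; ending inventory = $5,300

Oct 16, 251 sold [FIFO — oldest first]: 32 @ $20 + 219 @ $20 = $5,020
Ending inventory: 13 @ $20 + 280 @ $18 = $5,300
Check: goods available $10,320 = COGS $5,020 + ending $5,300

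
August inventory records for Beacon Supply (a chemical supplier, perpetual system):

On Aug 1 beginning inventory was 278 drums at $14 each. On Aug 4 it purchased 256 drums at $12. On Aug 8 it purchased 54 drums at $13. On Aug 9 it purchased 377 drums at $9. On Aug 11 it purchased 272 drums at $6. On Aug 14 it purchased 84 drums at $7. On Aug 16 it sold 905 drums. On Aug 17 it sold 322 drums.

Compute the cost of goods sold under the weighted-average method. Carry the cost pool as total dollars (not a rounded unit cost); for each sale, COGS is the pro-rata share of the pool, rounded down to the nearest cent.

After Aug 1: 278 on hand, pool $3,892.00 (≈ $14.0000 each)
After Aug 4: 534 on hand, pool $6,964.00 (≈ $13.0412 each)
After Aug 8: 588 on hand, pool $7,666.00 (≈ $13.0374 each)
After Aug 9: 965 on hand, pool $11,059.00 (≈ $11.4601 each)
After Aug 11: 1237 on hand, pool $12,691.00 (≈ $10.2595 each)
After Aug 14: 1321 on hand, pool $13,279.00 (≈ $10.0522 each)
Aug 16, sell 905: 905/1321 × $13,279.00 → $9,097.27
Aug 17, sell 322: 322/416 × $4,181.73 → $3,236.81
Total COGS = $9,097.27 + $3,236.81 = $12,334.08
Ending inventory (cost pool remaining) = $944.92

COGS = $12,334.08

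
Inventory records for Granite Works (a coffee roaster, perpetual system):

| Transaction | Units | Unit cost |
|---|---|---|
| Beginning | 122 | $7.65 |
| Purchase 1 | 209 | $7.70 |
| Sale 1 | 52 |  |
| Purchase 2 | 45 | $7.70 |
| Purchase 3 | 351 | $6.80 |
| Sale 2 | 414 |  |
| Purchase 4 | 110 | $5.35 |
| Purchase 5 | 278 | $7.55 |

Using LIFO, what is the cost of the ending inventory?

Sale 1 (52) [LIFO — newest first]: 52 @ $7.70 = $400.40
Sale 2 (414) [LIFO — newest first]: 351 @ $6.80 + 45 @ $7.70 + 18 @ $7.70 = $2,871.90
Total COGS = $400.40 + $2,871.90 = $3,272.30
Ending inventory: 122 @ $7.65 + 139 @ $7.70 + 110 @ $5.35 + 278 @ $7.55 = $4,691.00

Ending inventory = $4,691.00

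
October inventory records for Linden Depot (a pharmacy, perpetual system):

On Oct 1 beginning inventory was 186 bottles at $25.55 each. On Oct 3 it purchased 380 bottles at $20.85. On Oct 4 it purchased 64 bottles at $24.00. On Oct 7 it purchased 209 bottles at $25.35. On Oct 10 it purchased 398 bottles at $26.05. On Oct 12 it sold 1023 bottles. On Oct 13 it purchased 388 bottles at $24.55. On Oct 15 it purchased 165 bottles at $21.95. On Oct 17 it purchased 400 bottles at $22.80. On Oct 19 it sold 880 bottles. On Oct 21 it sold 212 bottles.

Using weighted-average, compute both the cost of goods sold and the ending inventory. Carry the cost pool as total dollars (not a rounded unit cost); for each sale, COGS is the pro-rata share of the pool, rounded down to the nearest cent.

After Oct 1: 186 on hand, pool $4,752.30 (≈ $25.5500 each)
After Oct 3: 566 on hand, pool $12,675.30 (≈ $22.3945 each)
After Oct 4: 630 on hand, pool $14,211.30 (≈ $22.5576 each)
After Oct 7: 839 on hand, pool $19,509.45 (≈ $23.2532 each)
After Oct 10: 1237 on hand, pool $29,877.35 (≈ $24.1531 each)
Oct 12, sell 1023: 1023/1237 × $29,877.35 → $24,708.59
After Oct 13: 602 on hand, pool $14,694.16 (≈ $24.4089 each)
After Oct 15: 767 on hand, pool $18,315.91 (≈ $23.8799 each)
After Oct 17: 1167 on hand, pool $27,435.91 (≈ $23.5098 each)
Oct 19, sell 880: 880/1167 × $27,435.91 → $20,688.60
Oct 21, sell 212: 212/287 × $6,747.31 → $4,984.07
Total COGS = $24,708.59 + $20,688.60 + $4,984.07 = $50,381.26
Ending inventory (cost pool remaining) = $1,763.24
Check: goods available $52,144.50 = COGS $50,381.26 + ending $1,763.24

COGS = $50,381.26; ending inventory = $1,763.24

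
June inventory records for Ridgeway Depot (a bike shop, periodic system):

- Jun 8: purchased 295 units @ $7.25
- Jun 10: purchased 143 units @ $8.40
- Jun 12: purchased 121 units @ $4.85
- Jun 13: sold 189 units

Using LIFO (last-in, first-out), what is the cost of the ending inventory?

Ending inventory = $2,768.75

Jun 13, 189 sold [LIFO — newest first]: 121 @ $4.85 + 68 @ $8.40 = $1,158.05
Ending inventory: 295 @ $7.25 + 75 @ $8.40 = $2,768.75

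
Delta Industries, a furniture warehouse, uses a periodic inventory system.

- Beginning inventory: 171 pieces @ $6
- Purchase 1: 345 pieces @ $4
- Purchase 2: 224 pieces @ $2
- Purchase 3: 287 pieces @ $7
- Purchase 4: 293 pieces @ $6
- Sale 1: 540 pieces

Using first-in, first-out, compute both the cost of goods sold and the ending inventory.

Sale 1 (540) [FIFO — oldest first]: 171 @ $6 + 345 @ $4 + 24 @ $2 = $2,454
Ending inventory: 200 @ $2 + 287 @ $7 + 293 @ $6 = $4,167

COGS = $2,454; ending inventory = $4,167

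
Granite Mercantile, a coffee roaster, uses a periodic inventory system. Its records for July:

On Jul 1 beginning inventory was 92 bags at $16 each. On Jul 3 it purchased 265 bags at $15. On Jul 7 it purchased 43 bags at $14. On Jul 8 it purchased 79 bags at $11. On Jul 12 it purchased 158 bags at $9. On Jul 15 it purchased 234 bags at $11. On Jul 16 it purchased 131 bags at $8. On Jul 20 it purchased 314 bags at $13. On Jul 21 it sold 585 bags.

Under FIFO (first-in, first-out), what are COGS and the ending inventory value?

COGS = $7,872; ending inventory = $8,172

Jul 21, 585 sold [FIFO — oldest first]: 92 @ $16 + 265 @ $15 + 43 @ $14 + 79 @ $11 + 106 @ $9 = $7,872
Ending inventory: 52 @ $9 + 234 @ $11 + 131 @ $8 + 314 @ $13 = $8,172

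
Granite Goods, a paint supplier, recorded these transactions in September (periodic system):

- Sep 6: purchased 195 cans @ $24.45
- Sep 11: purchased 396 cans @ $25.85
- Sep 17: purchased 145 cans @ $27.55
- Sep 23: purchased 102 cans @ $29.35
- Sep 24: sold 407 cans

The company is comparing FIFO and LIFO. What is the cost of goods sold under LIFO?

COGS = $11,124.45

FIFO COGS: 195 @ $24.45 + 212 @ $25.85 = $10,247.95
LIFO COGS: 102 @ $29.35 + 145 @ $27.55 + 160 @ $25.85 = $11,124.45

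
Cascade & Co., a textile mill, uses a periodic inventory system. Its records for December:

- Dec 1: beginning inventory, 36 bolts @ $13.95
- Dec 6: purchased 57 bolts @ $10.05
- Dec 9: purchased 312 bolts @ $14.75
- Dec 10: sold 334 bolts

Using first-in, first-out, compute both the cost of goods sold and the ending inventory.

Dec 10, 334 sold [FIFO — oldest first]: 36 @ $13.95 + 57 @ $10.05 + 241 @ $14.75 = $4,629.80
Ending inventory: 71 @ $14.75 = $1,047.25

COGS = $4,629.80; ending inventory = $1,047.25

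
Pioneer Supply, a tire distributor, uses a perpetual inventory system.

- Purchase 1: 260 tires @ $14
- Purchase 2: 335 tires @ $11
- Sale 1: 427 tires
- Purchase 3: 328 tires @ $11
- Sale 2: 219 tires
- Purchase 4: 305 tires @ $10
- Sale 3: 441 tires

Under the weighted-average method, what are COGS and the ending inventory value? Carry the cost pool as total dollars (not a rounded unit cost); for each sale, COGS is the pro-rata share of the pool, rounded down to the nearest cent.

COGS = $12,476.09; ending inventory = $1,506.91

After Purchase 1: 260 on hand, pool $3,640.00 (≈ $14.0000 each)
After Purchase 2: 595 on hand, pool $7,325.00 (≈ $12.3109 each)
Sale 1, sell 427: 427/595 × $7,325.00 → $5,256.76
After Purchase 3: 496 on hand, pool $5,676.24 (≈ $11.4440 each)
Sale 2, sell 219: 219/496 × $5,676.24 → $2,506.24
After Purchase 4: 582 on hand, pool $6,220.00 (≈ $10.6873 each)
Sale 3, sell 441: 441/582 × $6,220.00 → $4,713.09
Total COGS = $5,256.76 + $2,506.24 + $4,713.09 = $12,476.09
Ending inventory (cost pool remaining) = $1,506.91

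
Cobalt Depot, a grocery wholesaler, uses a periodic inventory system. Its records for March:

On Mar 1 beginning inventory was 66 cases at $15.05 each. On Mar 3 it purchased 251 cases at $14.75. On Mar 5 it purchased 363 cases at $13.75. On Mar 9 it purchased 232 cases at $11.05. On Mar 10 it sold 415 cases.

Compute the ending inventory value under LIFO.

Mar 10, 415 sold [LIFO — newest first]: 232 @ $11.05 + 183 @ $13.75 = $5,079.85
Ending inventory: 66 @ $15.05 + 251 @ $14.75 + 180 @ $13.75 = $7,170.55
Check: goods available $12,250.40 = COGS $5,079.85 + ending $7,170.55

Ending inventory = $7,170.55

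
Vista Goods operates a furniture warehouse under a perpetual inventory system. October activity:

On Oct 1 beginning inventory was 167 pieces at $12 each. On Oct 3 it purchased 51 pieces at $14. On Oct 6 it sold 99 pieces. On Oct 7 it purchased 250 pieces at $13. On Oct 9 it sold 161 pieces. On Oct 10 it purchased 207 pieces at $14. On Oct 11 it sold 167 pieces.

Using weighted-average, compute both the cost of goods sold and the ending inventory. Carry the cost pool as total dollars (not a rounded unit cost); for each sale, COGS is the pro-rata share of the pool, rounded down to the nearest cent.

COGS = $5,539.62; ending inventory = $3,326.38

After Oct 1: 167 on hand, pool $2,004.00 (≈ $12.0000 each)
After Oct 3: 218 on hand, pool $2,718.00 (≈ $12.4679 each)
Oct 6, sell 99: 99/218 × $2,718.00 → $1,234.32
After Oct 7: 369 on hand, pool $4,733.68 (≈ $12.8284 each)
Oct 9, sell 161: 161/369 × $4,733.68 → $2,065.37
After Oct 10: 415 on hand, pool $5,566.31 (≈ $13.4128 each)
Oct 11, sell 167: 167/415 × $5,566.31 → $2,239.93
Total COGS = $1,234.32 + $2,065.37 + $2,239.93 = $5,539.62
Ending inventory (cost pool remaining) = $3,326.38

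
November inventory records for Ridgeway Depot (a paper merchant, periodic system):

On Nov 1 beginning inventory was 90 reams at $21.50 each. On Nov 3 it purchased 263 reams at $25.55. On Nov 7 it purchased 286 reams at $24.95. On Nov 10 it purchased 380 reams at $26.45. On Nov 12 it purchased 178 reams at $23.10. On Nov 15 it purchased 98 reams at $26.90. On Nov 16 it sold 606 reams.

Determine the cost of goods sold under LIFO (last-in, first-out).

COGS = $15,476.50

Nov 16, 606 sold [LIFO — newest first]: 98 @ $26.90 + 178 @ $23.10 + 330 @ $26.45 = $15,476.50
Ending inventory: 90 @ $21.50 + 263 @ $25.55 + 286 @ $24.95 + 50 @ $26.45 = $17,112.85
Check: goods available $32,589.35 = COGS $15,476.50 + ending $17,112.85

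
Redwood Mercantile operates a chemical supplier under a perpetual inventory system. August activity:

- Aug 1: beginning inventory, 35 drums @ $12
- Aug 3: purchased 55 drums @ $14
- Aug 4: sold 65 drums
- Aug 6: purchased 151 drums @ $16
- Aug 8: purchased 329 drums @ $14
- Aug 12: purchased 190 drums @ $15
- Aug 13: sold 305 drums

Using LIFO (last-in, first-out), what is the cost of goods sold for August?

Aug 4, 65 sold [LIFO — newest first]: 55 @ $14 + 10 @ $12 = $890
Aug 13, 305 sold [LIFO — newest first]: 190 @ $15 + 115 @ $14 = $4,460
Total COGS = $890 + $4,460 = $5,350
Ending inventory: 25 @ $12 + 151 @ $16 + 214 @ $14 = $5,712

COGS = $5,350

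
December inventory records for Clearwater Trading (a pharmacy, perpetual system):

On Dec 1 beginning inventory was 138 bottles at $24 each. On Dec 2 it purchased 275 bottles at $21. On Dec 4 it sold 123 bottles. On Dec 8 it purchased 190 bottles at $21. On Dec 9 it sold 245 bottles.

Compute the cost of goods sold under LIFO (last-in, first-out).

Dec 4, 123 sold [LIFO — newest first]: 123 @ $21 = $2,583
Dec 9, 245 sold [LIFO — newest first]: 190 @ $21 + 55 @ $21 = $5,145
Total COGS = $2,583 + $5,145 = $7,728
Ending inventory: 138 @ $24 + 97 @ $21 = $5,349

COGS = $7,728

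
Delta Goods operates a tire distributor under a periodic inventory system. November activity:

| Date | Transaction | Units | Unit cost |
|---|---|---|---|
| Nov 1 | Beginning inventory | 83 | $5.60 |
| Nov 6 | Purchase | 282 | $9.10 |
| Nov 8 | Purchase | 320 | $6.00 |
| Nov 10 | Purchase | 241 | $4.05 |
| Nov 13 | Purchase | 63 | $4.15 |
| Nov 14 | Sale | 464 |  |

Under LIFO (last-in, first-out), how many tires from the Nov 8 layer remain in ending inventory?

Nov 14, 464 sold [LIFO — newest first]: 63 @ $4.15 + 241 @ $4.05 + 160 @ $6.00 = $2,197.50
Ending inventory: 83 @ $5.60 + 282 @ $9.10 + 160 @ $6.00 = $3,991.00

160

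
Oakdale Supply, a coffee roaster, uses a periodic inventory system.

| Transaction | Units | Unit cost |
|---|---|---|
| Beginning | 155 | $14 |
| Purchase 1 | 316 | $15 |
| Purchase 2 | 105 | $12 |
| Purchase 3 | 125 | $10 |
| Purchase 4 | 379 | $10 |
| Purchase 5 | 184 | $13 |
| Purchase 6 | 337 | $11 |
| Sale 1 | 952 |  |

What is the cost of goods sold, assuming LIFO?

Sale 1 (952) [LIFO — newest first]: 337 @ $11 + 184 @ $13 + 379 @ $10 + 52 @ $10 = $10,409
Ending inventory: 155 @ $14 + 316 @ $15 + 105 @ $12 + 73 @ $10 = $8,900

COGS = $10,409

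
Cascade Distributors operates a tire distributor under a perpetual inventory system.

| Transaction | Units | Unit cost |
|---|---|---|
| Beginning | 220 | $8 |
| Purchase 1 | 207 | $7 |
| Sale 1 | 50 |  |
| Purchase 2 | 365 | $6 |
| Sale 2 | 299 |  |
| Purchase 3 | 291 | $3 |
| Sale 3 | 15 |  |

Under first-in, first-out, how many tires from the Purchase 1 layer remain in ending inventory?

Sale 1 (50) [FIFO — oldest first]: 50 @ $8 = $400
Sale 2 (299) [FIFO — oldest first]: 170 @ $8 + 129 @ $7 = $2,263
Sale 3 (15) [FIFO — oldest first]: 15 @ $7 = $105
Total COGS = $400 + $2,263 + $105 = $2,768
Ending inventory: 63 @ $7 + 365 @ $6 + 291 @ $3 = $3,504

63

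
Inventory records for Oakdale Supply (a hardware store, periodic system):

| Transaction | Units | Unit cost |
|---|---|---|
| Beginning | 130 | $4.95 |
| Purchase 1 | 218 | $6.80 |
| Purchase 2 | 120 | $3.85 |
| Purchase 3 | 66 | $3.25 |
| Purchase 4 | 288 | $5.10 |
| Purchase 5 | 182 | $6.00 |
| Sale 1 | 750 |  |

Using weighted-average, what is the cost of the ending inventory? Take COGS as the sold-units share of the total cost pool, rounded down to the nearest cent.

Ending inventory = $1,356.83

Sale 1, sell 750: 750/1004 × $5,363.20 → $4,006.37
Ending inventory (cost pool remaining) = $1,356.83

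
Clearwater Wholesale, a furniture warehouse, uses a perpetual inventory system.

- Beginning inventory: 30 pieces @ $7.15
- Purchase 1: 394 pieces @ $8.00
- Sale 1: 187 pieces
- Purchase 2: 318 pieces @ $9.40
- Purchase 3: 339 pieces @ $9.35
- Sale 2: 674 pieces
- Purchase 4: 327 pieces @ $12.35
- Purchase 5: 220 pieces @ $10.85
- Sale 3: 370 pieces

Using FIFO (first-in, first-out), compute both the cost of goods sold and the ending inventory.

Sale 1 (187) [FIFO — oldest first]: 30 @ $7.15 + 157 @ $8.00 = $1,470.50
Sale 2 (674) [FIFO — oldest first]: 237 @ $8.00 + 318 @ $9.40 + 119 @ $9.35 = $5,997.85
Sale 3 (370) [FIFO — oldest first]: 220 @ $9.35 + 150 @ $12.35 = $3,909.50
Total COGS = $1,470.50 + $5,997.85 + $3,909.50 = $11,377.85
Ending inventory: 177 @ $12.35 + 220 @ $10.85 = $4,572.95
Check: goods available $15,950.80 = COGS $11,377.85 + ending $4,572.95

COGS = $11,377.85; ending inventory = $4,572.95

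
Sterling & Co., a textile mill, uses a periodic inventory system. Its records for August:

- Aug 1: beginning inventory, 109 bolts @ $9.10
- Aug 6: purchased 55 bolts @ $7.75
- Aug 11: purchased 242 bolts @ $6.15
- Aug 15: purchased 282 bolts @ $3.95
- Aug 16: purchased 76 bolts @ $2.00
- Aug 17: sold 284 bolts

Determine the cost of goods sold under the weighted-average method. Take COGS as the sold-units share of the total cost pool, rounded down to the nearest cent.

COGS = $1,550.97

Aug 17, sell 284: 284/764 × $4,172.35 → $1,550.97
Ending inventory (cost pool remaining) = $2,621.38
Check: goods available $4,172.35 = COGS $1,550.97 + ending $2,621.38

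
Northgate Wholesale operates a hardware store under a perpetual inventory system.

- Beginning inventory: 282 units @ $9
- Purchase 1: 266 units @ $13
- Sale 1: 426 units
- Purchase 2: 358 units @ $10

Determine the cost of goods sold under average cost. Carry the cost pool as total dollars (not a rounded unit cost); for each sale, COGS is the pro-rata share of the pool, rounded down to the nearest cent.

After Beginning: 282 on hand, pool $2,538.00 (≈ $9.0000 each)
After Purchase 1: 548 on hand, pool $5,996.00 (≈ $10.9416 each)
Sale 1, sell 426: 426/548 × $5,996.00 → $4,661.12
After Purchase 2: 480 on hand, pool $4,914.88 (≈ $10.2393 each)
Ending inventory (cost pool remaining) = $4,914.88

COGS = $4,661.12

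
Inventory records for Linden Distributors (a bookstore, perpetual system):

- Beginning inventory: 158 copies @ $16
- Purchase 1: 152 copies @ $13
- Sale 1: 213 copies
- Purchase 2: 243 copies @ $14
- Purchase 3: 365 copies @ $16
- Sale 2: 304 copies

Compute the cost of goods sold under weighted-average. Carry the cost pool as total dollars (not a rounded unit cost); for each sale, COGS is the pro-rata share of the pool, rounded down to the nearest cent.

COGS = $7,687.58

After Beginning: 158 on hand, pool $2,528.00 (≈ $16.0000 each)
After Purchase 1: 310 on hand, pool $4,504.00 (≈ $14.5290 each)
Sale 1, sell 213: 213/310 × $4,504.00 → $3,094.68
After Purchase 2: 340 on hand, pool $4,811.32 (≈ $14.1509 each)
After Purchase 3: 705 on hand, pool $10,651.32 (≈ $15.1083 each)
Sale 2, sell 304: 304/705 × $10,651.32 → $4,592.90
Total COGS = $3,094.68 + $4,592.90 = $7,687.58
Ending inventory (cost pool remaining) = $6,058.42
Check: goods available $13,746.00 = COGS $7,687.58 + ending $6,058.42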